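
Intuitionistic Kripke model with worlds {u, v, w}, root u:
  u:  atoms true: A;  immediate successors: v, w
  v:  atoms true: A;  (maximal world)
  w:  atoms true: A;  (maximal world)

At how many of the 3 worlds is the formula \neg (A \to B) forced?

3

u: forces it.
v: forces it.
w: forces it.
Worlds forcing the formula: {u, v, w}.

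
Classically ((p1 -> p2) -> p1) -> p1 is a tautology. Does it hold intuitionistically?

This is Peirce's law, which is not intuitionistically valid.
A Kripke countermodel: worlds 0, 1; order generated by 0 <= 1; atoms true at each world — 0:{}; 1:{p1}.
0 ||-/- ((p1 -> p2) -> p1) -> p1: already at 0 itself, 0 ||- (p1 -> p2) -> p1 but 0 ||-/- p1.
0 lacks atom p1, so 0 ||-/- p1.
So the root 0 does not force the formula.

No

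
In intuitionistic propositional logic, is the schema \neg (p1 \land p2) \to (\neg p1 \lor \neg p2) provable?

No

This is the constructively invalid direction of De Morgan's law for conjunction, which is not intuitionistically valid.
A Kripke countermodel: worlds u, v, w; order generated by u \le v, u \le w; atoms true at each world — u:{}; v:{p1}; w:{p2}.
u \nVdash \neg (p1 \land p2) \to (\neg p1 \lor \neg p2): already at u itself, u \Vdash \neg (p1 \land p2) but u \nVdash \neg p1 \lor \neg p2.
u \nVdash \neg p1 \lor \neg p2: neither disjunct is forced at u.
u \nVdash \neg p1 since v is accessible from u and v \Vdash p1.
So the root u does not force the formula.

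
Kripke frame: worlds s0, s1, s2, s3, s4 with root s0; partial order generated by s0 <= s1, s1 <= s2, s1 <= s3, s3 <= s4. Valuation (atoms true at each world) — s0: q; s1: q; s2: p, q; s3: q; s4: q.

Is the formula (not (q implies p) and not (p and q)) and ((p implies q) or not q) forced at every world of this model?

Not every world: s0 does not force (not (q implies p) and not (p and q)) and ((p implies q) or not q).
s0 does not force (not (q implies p) and not (p and q)) and ((p implies q) or not q) since s0 fails not (q implies p) and not (p and q).

No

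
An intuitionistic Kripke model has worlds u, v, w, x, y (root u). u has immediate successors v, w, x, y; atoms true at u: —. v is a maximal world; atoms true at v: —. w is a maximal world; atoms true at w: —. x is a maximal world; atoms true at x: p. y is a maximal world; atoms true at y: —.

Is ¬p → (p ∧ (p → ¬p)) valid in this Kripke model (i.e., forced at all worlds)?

Not every world: u ⊮ ¬p → (p ∧ (p → ¬p)).
u ⊮ ¬p → (p ∧ (p → ¬p)): at the accessible world v, v ⊩ ¬p but v ⊮ p ∧ (p → ¬p).
v ⊮ p ∧ (p → ¬p) since v fails p.

No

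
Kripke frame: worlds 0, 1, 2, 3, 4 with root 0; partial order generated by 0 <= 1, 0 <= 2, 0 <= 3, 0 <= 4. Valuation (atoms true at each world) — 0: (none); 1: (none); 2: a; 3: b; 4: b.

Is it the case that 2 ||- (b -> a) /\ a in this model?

Yes

2 ||- (b -> a) /\ a since 2 forces both conjuncts.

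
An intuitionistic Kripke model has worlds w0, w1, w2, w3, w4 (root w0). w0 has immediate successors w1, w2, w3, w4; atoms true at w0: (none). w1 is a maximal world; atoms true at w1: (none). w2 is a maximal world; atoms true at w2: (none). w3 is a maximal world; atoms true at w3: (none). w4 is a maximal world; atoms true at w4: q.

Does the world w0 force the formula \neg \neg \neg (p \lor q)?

w0 \nVdash \neg \neg \neg (p \lor q) since w4 is accessible from w0 and w4 \Vdash \neg \neg (p \lor q).
w4 \Vdash \neg \neg (p \lor q): no world accessible from w4 forces \neg (p \lor q).

No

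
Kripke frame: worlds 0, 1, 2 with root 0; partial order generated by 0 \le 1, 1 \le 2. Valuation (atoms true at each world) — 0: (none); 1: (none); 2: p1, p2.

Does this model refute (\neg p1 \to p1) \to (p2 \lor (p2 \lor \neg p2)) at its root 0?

Yes

0 \nVdash (\neg p1 \to p1) \to (p2 \lor (p2 \lor \neg p2)): already at 0 itself, 0 \Vdash \neg p1 \to p1 but 0 \nVdash p2 \lor (p2 \lor \neg p2).
0 \nVdash p2 \lor (p2 \lor \neg p2): neither disjunct is forced at 0.
0 lacks atom p2, so 0 \nVdash p2.
So the root 0 does not force (\neg p1 \to p1) \to (p2 \lor (p2 \lor \neg p2)); the model is a countermodel.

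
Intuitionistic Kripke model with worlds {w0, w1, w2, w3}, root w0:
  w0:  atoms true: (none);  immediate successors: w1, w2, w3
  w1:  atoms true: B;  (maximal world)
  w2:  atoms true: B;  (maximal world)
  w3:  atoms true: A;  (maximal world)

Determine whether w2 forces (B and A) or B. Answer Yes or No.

w2 forces (B and A) or B via the disjunct B.

Yes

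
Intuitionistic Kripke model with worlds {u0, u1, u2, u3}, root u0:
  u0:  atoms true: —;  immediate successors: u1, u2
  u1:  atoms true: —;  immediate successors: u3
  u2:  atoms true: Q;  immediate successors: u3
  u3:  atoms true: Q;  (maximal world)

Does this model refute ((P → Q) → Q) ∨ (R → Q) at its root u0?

No

u0 ⊩ ((P → Q) → Q) ∨ (R → Q) via the disjunct R → Q.
So the root u0 forces ((P → Q) → Q) ∨ (R → Q); the model is not a countermodel.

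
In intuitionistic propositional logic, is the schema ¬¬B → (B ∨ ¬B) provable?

No

This is a variant of double-negation elimination (deriving excluded middle from double negation), which is not intuitionistically valid.
A Kripke countermodel: worlds w0, w1; order generated by w0 ≤ w1; atoms true at each world — w0:{}; w1:{B}.
w0 ⊮ ¬¬B → (B ∨ ¬B): already at w0 itself, w0 ⊩ ¬¬B but w0 ⊮ B ∨ ¬B.
w0 ⊮ B ∨ ¬B: neither disjunct is forced at w0.
w0 lacks atom B, so w0 ⊮ B.
So the root w0 does not force the formula.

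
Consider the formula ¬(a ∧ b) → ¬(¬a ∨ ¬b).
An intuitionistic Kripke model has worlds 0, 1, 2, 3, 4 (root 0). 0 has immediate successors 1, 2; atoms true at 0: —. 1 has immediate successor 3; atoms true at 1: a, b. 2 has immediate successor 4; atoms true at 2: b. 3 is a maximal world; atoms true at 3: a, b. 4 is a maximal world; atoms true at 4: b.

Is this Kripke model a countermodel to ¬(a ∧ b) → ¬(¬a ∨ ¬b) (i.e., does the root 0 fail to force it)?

0 ⊮ ¬(a ∧ b) → ¬(¬a ∨ ¬b): at the accessible world 2, 2 ⊩ ¬(a ∧ b) but 2 ⊮ ¬(¬a ∨ ¬b).
2 ⊮ ¬(¬a ∨ ¬b) since 2 is accessible from 2 and 2 ⊩ ¬a ∨ ¬b.
2 ⊩ ¬a ∨ ¬b via the disjunct ¬a.
So the root 0 does not force ¬(a ∧ b) → ¬(¬a ∨ ¬b); the model is a countermodel.

Yes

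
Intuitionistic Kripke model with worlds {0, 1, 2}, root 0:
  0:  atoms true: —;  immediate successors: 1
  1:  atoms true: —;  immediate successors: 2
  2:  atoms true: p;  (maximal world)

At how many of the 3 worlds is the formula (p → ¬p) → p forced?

0: forces it.
1: forces it.
2: forces it.
Worlds forcing the formula: {0, 1, 2}.

3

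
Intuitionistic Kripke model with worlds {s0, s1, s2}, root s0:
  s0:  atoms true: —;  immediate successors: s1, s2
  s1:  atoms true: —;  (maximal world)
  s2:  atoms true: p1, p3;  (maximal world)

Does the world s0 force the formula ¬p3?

s0 ⊮ ¬p3 since s2 is accessible from s0 and s2 ⊩ p3.

No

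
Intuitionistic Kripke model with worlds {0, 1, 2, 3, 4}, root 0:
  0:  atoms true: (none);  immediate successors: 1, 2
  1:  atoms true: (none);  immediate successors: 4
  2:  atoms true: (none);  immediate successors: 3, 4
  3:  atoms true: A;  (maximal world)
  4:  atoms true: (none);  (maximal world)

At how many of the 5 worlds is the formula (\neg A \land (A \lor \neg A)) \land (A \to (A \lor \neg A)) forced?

2

0: does not force it — 0 \nVdash (\neg A \land (A \lor \neg A)) \land (A \to (A \lor \neg A)) since 0 fails \neg A \land (A \lor \neg A).
1: forces it.
2: does not force it — 2 \nVdash (\neg A \land (A \lor \neg A)) \land (A \to (A \lor \neg A)) since 2 fails \neg A \land (A \lor \neg A).
3: does not force it — 3 \nVdash (\neg A \land (A \lor \neg A)) \land (A \to (A \lor \neg A)) since 3 fails \neg A \land (A \lor \neg A).
4: forces it.
Worlds forcing the formula: {1, 4}.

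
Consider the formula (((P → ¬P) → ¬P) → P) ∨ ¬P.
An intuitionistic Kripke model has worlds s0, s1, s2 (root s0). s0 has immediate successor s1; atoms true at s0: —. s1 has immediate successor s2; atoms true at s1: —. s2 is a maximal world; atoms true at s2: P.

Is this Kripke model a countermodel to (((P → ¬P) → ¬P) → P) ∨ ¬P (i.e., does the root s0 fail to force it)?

Yes

s0 ⊮ (((P → ¬P) → ¬P) → P) ∨ ¬P: neither disjunct is forced at s0.
s0 ⊮ ((P → ¬P) → ¬P) → P: already at s0 itself, s0 ⊩ (P → ¬P) → ¬P but s0 ⊮ P.
s0 lacks atom P, so s0 ⊮ P.
So the root s0 does not force (((P → ¬P) → ¬P) → P) ∨ ¬P; the model is a countermodel.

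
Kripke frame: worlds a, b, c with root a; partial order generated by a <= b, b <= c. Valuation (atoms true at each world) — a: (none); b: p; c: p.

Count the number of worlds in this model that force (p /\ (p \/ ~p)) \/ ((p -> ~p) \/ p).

a: does not force it — a ||-/- (p /\ (p \/ ~p)) \/ ((p -> ~p) \/ p): neither disjunct is forced at a.
b: forces it.
c: forces it.
Worlds forcing the formula: {b, c}.

2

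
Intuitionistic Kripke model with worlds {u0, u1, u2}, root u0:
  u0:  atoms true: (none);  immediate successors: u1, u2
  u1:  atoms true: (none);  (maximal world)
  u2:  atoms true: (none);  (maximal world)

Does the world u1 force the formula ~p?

Yes

u1 ||- ~p: no world accessible from u1 forces p.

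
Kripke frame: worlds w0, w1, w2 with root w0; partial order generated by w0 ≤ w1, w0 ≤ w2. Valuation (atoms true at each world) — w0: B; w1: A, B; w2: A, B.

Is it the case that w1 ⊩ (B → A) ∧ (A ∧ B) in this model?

w1 ⊩ (B → A) ∧ (A ∧ B) since w1 forces both conjuncts.

Yes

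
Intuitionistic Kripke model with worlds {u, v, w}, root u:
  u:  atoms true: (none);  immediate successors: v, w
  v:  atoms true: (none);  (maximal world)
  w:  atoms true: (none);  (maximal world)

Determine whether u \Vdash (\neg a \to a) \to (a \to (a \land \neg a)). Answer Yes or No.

Yes

u \Vdash (\neg a \to a) \to (a \to (a \land \neg a)) vacuously: no world accessible from u forces the antecedent \neg a \to a.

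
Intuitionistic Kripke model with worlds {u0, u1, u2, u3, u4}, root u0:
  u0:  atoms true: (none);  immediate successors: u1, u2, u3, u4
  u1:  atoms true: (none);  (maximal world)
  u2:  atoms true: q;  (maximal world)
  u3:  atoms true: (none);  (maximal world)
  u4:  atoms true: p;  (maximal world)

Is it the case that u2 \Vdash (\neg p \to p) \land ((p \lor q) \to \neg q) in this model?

u2 \nVdash (\neg p \to p) \land ((p \lor q) \to \neg q) since u2 fails \neg p \to p.

No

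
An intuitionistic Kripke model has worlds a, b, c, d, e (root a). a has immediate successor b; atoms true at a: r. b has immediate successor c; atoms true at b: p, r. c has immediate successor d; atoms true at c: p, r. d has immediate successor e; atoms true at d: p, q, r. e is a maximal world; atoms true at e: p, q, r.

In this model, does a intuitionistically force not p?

a does not force not p since b is accessible from a and b forces p.

No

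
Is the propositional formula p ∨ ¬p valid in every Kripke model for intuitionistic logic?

This is the law of excluded middle, which is not intuitionistically valid.
A Kripke countermodel: worlds u, v; order generated by u ≤ v; atoms true at each world — u:{}; v:{p}.
u ⊮ p ∨ ¬p: neither disjunct is forced at u.
u lacks atom p, so u ⊮ p.
So the root u does not force the formula.

No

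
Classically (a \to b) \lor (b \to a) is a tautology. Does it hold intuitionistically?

No

This is the Gödel–Dummett linearity axiom, which is not intuitionistically valid.
A Kripke countermodel: worlds u0, u1, u2; order generated by u0 \le u1, u0 \le u2; atoms true at each world — u0:{}; u1:{a}; u2:{b}.
u0 \nVdash (a \to b) \lor (b \to a): neither disjunct is forced at u0.
u0 \nVdash a \to b: at the accessible world u1, u1 \Vdash a but u1 \nVdash b.
u1 lacks atom b, so u1 \nVdash b.
So the root u0 does not force the formula.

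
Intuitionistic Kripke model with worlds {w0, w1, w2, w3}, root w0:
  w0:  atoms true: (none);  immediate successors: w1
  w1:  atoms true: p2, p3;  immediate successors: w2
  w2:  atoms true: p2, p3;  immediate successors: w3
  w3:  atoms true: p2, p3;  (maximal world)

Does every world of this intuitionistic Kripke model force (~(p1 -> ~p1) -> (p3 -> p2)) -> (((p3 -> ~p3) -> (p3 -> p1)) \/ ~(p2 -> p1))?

Yes

w0 ||- (~(p1 -> ~p1) -> (p3 -> p2)) -> (((p3 -> ~p3) -> (p3 -> p1)) \/ ~(p2 -> p1)): every world accessible from w0 that forces ~(p1 -> ~p1) -> (p3 -> p2) (namely w0, w1, w2, w3) also forces ((p3 -> ~p3) -> (p3 -> p1)) \/ ~(p2 -> p1).
Since the root w0 forces (~(p1 -> ~p1) -> (p3 -> p2)) -> (((p3 -> ~p3) -> (p3 -> p1)) \/ ~(p2 -> p1)) and forcing is persistent (monotone upward), every world forces it.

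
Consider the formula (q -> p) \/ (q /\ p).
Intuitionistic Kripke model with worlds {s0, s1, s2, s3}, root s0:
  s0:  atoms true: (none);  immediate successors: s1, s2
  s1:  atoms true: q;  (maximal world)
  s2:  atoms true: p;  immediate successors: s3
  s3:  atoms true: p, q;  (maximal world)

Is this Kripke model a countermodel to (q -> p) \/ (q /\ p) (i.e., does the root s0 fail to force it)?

s0 ||-/- (q -> p) \/ (q /\ p): neither disjunct is forced at s0.
s0 ||-/- q -> p: at the accessible world s1, s1 ||- q but s1 ||-/- p.
s1 lacks atom p, so s1 ||-/- p.
So the root s0 does not force (q -> p) \/ (q /\ p); the model is a countermodel.

Yes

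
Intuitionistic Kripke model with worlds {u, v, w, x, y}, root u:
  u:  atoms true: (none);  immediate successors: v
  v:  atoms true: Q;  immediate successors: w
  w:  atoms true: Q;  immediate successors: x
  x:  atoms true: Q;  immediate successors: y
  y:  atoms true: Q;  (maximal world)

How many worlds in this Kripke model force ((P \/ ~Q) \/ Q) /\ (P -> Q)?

u: does not force it — u ||-/- ((P \/ ~Q) \/ Q) /\ (P -> Q) since u fails (P \/ ~Q) \/ Q.
v: forces it.
w: forces it.
x: forces it.
y: forces it.
Worlds forcing the formula: {v, w, x, y}.

4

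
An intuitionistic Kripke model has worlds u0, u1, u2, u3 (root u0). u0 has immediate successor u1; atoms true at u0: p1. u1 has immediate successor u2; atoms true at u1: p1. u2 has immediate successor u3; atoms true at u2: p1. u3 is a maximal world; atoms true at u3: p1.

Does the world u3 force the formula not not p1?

Yes

u3 forces not not p1: no world accessible from u3 forces not p1.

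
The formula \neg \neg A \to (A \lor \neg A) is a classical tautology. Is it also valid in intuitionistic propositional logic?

No

This is a variant of double-negation elimination (deriving excluded middle from double negation), which is not intuitionistically valid.
A Kripke countermodel: worlds s0, s1; order generated by s0 \le s1; atoms true at each world — s0:{}; s1:{A}.
s0 \nVdash \neg \neg A \to (A \lor \neg A): already at s0 itself, s0 \Vdash \neg \neg A but s0 \nVdash A \lor \neg A.
s0 \nVdash A \lor \neg A: neither disjunct is forced at s0.
s0 lacks atom A, so s0 \nVdash A.
So the root s0 does not force the formula.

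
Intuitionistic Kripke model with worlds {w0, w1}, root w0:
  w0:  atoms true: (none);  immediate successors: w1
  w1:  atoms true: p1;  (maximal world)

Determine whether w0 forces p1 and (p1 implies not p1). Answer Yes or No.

No

w0 does not force p1 and (p1 implies not p1) since w0 fails p1.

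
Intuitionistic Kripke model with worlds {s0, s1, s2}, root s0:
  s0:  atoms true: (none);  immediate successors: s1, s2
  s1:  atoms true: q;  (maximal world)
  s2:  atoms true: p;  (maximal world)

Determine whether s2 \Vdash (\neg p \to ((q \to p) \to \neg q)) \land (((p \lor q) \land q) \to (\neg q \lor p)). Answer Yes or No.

Yes

s2 \Vdash (\neg p \to ((q \to p) \to \neg q)) \land (((p \lor q) \land q) \to (\neg q \lor p)) since s2 forces both conjuncts.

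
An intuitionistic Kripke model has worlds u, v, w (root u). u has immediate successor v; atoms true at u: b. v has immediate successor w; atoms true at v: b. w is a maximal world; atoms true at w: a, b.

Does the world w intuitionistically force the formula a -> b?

w ||- a -> b: every world accessible from w that forces a (namely w) also forces b.

Yes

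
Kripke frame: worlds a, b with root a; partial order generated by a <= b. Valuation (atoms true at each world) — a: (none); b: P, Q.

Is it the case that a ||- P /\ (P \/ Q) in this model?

No

a ||-/- P /\ (P \/ Q) since a fails P.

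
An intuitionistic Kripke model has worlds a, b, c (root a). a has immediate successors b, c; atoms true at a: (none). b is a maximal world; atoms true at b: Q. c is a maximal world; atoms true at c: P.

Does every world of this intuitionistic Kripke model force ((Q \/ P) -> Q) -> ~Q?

No

Not every world: a ||-/- ((Q \/ P) -> Q) -> ~Q.
a ||-/- ((Q \/ P) -> Q) -> ~Q: at the accessible world b, b ||- (Q \/ P) -> Q but b ||-/- ~Q.
b ||-/- ~Q since b is accessible from b and b ||- Q.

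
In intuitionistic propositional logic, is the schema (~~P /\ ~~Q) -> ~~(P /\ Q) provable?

This is the distribution of double negation over conjunction, which is intuitionistically derivable.
Assume ~~P, ~~Q, and ~(P /\ Q). From P we'd get ~Q (since P /\ Q is refuted), contradicting ~~Q; so ~P, contradicting ~~P.

Yes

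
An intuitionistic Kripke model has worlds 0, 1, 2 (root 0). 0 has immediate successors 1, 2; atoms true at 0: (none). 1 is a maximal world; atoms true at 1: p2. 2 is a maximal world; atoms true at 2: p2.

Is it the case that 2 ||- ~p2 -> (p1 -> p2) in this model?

2 ||- ~p2 -> (p1 -> p2) vacuously: no world accessible from 2 forces the antecedent ~p2.

Yes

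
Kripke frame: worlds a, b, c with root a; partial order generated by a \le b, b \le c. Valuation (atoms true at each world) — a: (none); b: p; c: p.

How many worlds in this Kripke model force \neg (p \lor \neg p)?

a: does not force it — a \nVdash \neg (p \lor \neg p) since b is accessible from a and b \Vdash p \lor \neg p.
b: does not force it.
c: does not force it.
Worlds forcing the formula: { }.

0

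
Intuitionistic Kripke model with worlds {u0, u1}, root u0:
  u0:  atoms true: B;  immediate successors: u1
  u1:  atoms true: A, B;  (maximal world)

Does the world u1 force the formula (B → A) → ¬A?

u1 ⊮ (B → A) → ¬A: already at u1 itself, u1 ⊩ B → A but u1 ⊮ ¬A.
u1 ⊮ ¬A since u1 is accessible from u1 and u1 ⊩ A.

No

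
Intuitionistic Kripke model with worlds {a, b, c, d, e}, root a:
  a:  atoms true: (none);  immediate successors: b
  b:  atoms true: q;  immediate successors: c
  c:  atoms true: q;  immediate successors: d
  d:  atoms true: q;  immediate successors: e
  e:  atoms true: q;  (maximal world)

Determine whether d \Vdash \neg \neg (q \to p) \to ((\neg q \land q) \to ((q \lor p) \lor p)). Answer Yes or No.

Yes

d \Vdash \neg \neg (q \to p) \to ((\neg q \land q) \to ((q \lor p) \lor p)) vacuously: no world accessible from d forces the antecedent \neg \neg (q \to p).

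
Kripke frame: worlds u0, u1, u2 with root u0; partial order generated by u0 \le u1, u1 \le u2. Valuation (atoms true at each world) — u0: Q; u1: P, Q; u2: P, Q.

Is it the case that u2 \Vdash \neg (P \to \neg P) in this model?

Yes

u2 \Vdash \neg (P \to \neg P): no world accessible from u2 forces P \to \neg P.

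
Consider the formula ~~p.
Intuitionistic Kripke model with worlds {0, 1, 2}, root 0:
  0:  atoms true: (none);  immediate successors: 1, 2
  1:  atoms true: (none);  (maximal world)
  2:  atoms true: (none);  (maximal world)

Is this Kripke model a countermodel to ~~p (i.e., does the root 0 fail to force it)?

Yes

0 ||-/- ~~p since 0 is accessible from 0 and 0 ||- ~p.
0 ||- ~p: no world accessible from 0 forces p.
So the root 0 does not force ~~p; the model is a countermodel.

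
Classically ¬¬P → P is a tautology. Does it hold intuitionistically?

No

This is double-negation elimination, which is not intuitionistically valid.
A Kripke countermodel: worlds 0, 1; order generated by 0 ≤ 1; atoms true at each world — 0:{}; 1:{P}.
0 ⊮ ¬¬P → P: already at 0 itself, 0 ⊩ ¬¬P but 0 ⊮ P.
0 lacks atom P, so 0 ⊮ P.
So the root 0 does not force the formula.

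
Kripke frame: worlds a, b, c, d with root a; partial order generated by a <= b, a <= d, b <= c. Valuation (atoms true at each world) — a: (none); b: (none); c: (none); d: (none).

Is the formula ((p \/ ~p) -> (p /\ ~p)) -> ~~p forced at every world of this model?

Yes

a ||- ((p \/ ~p) -> (p /\ ~p)) -> ~~p vacuously: no world accessible from a forces the antecedent (p \/ ~p) -> (p /\ ~p).
Since the root a forces ((p \/ ~p) -> (p /\ ~p)) -> ~~p and forcing is persistent (monotone upward), every world forces it.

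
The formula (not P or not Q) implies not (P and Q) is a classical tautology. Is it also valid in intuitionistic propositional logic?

This is a constructively valid De Morgan direction (disjunction of negations to negated conjunction), which is intuitionistically derivable.
If not P holds at a world then no accessible world forces P, hence none forces P and Q; likewise for not Q.

Yes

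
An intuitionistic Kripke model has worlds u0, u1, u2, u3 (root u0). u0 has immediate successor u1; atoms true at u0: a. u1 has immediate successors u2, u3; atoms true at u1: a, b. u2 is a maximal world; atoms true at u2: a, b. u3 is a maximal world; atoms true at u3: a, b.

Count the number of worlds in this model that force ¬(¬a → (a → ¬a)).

u0: does not force it — u0 ⊮ ¬(¬a → (a → ¬a)) since u0 is accessible from u0 and u0 ⊩ ¬a → (a → ¬a).
u1: does not force it — u1 ⊮ ¬(¬a → (a → ¬a)) since u1 is accessible from u1 and u1 ⊩ ¬a → (a → ¬a).
u2: does not force it.
u3: does not force it.
Worlds forcing the formula: { }.

0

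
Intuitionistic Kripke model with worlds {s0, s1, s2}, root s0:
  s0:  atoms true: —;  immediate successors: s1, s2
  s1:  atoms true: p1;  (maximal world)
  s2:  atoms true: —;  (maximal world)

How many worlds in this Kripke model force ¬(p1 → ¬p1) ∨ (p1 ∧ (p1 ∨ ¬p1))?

1

s0: does not force it — s0 ⊮ ¬(p1 → ¬p1) ∨ (p1 ∧ (p1 ∨ ¬p1)): neither disjunct is forced at s0.
s1: forces it.
s2: does not force it.
Worlds forcing the formula: {s1}.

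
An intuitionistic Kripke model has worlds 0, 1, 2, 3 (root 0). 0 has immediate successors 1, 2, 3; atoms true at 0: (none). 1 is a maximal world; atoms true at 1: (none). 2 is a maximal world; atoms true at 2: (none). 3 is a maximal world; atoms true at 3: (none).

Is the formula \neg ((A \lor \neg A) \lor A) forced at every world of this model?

No

Not every world: 0 \nVdash \neg ((A \lor \neg A) \lor A).
0 \nVdash \neg ((A \lor \neg A) \lor A) since 0 is accessible from 0 and 0 \Vdash (A \lor \neg A) \lor A.
0 \Vdash (A \lor \neg A) \lor A via the disjunct A \lor \neg A.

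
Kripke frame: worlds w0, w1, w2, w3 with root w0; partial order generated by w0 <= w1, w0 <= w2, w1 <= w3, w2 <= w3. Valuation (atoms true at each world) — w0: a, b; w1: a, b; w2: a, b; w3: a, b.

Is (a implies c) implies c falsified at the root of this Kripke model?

No

w0 forces (a implies c) implies c vacuously: no world accessible from w0 forces the antecedent a implies c.
So the root w0 forces (a implies c) implies c; the model is not a countermodel.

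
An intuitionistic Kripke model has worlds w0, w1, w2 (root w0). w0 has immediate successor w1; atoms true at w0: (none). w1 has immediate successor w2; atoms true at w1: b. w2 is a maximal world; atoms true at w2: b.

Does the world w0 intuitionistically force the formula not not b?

Yes

w0 forces not not b: no world accessible from w0 forces not b.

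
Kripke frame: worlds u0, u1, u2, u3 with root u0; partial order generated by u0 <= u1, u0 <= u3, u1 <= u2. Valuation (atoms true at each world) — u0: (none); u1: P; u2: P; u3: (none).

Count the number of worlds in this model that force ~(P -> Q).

u0: does not force it — u0 ||-/- ~(P -> Q) since u3 is accessible from u0 and u3 ||- P -> Q.
u1: forces it.
u2: forces it.
u3: does not force it — u3 ||-/- ~(P -> Q) since u3 is accessible from u3 and u3 ||- P -> Q.
Worlds forcing the formula: {u1, u2}.

2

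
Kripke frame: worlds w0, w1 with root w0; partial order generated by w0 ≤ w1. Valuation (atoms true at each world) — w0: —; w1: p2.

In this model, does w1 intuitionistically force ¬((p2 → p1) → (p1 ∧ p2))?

w1 ⊮ ¬((p2 → p1) → (p1 ∧ p2)) since w1 is accessible from w1 and w1 ⊩ (p2 → p1) → (p1 ∧ p2).
w1 ⊩ (p2 → p1) → (p1 ∧ p2) vacuously: no world accessible from w1 forces the antecedent p2 → p1.

No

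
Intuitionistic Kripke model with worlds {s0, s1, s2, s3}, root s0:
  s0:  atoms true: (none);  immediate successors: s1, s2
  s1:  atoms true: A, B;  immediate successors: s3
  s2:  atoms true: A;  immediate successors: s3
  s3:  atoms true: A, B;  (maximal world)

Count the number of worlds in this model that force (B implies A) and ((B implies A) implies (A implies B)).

s0: does not force it — s0 does not force (B implies A) and ((B implies A) implies (A implies B)) since s0 fails (B implies A) implies (A implies B).
s1: forces it.
s2: does not force it — s2 does not force (B implies A) and ((B implies A) implies (A implies B)) since s2 fails (B implies A) implies (A implies B).
s3: forces it.
Worlds forcing the formula: {s1, s3}.

2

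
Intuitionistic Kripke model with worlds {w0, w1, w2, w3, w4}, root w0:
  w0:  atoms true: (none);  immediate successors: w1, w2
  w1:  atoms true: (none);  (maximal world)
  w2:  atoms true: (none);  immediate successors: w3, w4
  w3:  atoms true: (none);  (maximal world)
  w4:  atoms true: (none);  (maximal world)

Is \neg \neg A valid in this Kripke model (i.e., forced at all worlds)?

No

Not every world: w0 \nVdash \neg \neg A.
w0 \nVdash \neg \neg A since w0 is accessible from w0 and w0 \Vdash \neg A.
w0 \Vdash \neg A: no world accessible from w0 forces A.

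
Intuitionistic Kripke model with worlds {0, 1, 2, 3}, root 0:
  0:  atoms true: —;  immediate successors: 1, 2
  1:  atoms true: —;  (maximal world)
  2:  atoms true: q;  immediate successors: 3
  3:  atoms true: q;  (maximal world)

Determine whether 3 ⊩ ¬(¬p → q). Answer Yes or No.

No

3 ⊮ ¬(¬p → q) since 3 is accessible from 3 and 3 ⊩ ¬p → q.
3 ⊩ ¬p → q: every world accessible from 3 that forces ¬p (namely 3) also forces q.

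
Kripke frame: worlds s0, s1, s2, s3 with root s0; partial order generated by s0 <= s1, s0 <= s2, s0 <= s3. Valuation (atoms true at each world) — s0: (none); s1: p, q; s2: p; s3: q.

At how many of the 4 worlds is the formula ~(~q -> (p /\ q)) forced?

s0: does not force it — s0 ||-/- ~(~q -> (p /\ q)) since s1 is accessible from s0 and s1 ||- ~q -> (p /\ q).
s1: does not force it — s1 ||-/- ~(~q -> (p /\ q)) since s1 is accessible from s1 and s1 ||- ~q -> (p /\ q).
s2: forces it.
s3: does not force it — s3 ||-/- ~(~q -> (p /\ q)) since s3 is accessible from s3 and s3 ||- ~q -> (p /\ q).
Worlds forcing the formula: {s2}.

1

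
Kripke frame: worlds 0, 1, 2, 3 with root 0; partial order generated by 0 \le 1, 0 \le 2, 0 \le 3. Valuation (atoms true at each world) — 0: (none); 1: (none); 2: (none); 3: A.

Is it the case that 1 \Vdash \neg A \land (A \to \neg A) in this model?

Yes

1 \Vdash \neg A \land (A \to \neg A) since 1 forces both conjuncts.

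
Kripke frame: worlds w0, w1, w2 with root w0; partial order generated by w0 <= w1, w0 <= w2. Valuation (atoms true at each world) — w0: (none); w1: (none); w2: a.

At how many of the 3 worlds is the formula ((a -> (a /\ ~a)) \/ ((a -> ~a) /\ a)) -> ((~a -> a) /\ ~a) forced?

w0: does not force it — w0 ||-/- ((a -> (a /\ ~a)) \/ ((a -> ~a) /\ a)) -> ((~a -> a) /\ ~a): at the accessible world w1, w1 ||- (a -> (a /\ ~a)) \/ ((a -> ~a) /\ a) but w1 ||-/- (~a -> a) /\ ~a.
w1: does not force it.
w2: forces it.
Worlds forcing the formula: {w2}.

1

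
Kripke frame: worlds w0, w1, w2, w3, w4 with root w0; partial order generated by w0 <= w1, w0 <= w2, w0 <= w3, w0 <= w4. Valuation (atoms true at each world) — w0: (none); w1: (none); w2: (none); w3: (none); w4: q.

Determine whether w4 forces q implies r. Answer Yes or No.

w4 does not force q implies r: already at w4 itself, w4 forces q but w4 does not force r.
w4 lacks atom r, so w4 does not force r.

No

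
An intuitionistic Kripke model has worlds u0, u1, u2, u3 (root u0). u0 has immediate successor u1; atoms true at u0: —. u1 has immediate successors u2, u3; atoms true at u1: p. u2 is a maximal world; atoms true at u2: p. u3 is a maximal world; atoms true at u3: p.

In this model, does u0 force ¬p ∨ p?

u0 ⊮ ¬p ∨ p: neither disjunct is forced at u0.
u0 ⊮ ¬p since u1 is accessible from u0 and u1 ⊩ p.

No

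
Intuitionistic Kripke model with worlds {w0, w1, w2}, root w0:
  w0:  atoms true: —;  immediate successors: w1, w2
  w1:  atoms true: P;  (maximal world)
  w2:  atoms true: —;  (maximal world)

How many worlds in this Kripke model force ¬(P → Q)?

w0: does not force it — w0 ⊮ ¬(P → Q) since w2 is accessible from w0 and w2 ⊩ P → Q.
w1: forces it.
w2: does not force it — w2 ⊮ ¬(P → Q) since w2 is accessible from w2 and w2 ⊩ P → Q.
Worlds forcing the formula: {w1}.

1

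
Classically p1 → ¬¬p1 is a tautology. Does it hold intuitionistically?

This is double-negation introduction, which is intuitionistically derivable.
If a world forces p1 then every accessible world forces p1 (persistence), so none forces ¬p1; hence ¬¬p1.

Yes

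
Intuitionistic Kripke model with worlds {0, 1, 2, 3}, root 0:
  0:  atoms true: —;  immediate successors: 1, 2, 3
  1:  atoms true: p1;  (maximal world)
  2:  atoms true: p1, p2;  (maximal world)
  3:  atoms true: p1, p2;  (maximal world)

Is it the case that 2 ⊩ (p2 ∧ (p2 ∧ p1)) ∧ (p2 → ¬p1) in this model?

No

2 ⊮ (p2 ∧ (p2 ∧ p1)) ∧ (p2 → ¬p1) since 2 fails p2 → ¬p1.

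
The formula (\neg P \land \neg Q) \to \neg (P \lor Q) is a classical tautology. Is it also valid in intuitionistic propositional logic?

Yes

This is a constructively valid De Morgan direction (conjunction of negations to negated disjunction), which is intuitionistically derivable.
If both \neg P and \neg Q hold at a world, no accessible world forces P or forces Q, so none forces P \lor Q.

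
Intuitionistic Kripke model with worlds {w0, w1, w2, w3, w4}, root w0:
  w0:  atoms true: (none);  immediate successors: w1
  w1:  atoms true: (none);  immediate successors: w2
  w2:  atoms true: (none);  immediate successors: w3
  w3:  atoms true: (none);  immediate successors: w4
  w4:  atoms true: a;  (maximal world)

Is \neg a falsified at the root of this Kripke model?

w0 \nVdash \neg a since w4 is accessible from w0 and w4 \Vdash a.
So the root w0 does not force \neg a; the model is a countermodel.

Yes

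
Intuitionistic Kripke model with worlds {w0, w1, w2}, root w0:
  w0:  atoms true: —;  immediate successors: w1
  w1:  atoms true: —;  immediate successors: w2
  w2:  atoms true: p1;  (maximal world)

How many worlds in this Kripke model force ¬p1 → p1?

w0: forces it.
w1: forces it.
w2: forces it.
Worlds forcing the formula: {w0, w1, w2}.

3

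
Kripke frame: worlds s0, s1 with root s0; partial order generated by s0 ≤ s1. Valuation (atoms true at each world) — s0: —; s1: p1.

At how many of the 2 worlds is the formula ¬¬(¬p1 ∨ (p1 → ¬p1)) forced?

0

s0: does not force it — s0 ⊮ ¬¬(¬p1 ∨ (p1 → ¬p1)) since s0 is accessible from s0 and s0 ⊩ ¬(¬p1 ∨ (p1 → ¬p1)).
s1: does not force it — s1 ⊮ ¬¬(¬p1 ∨ (p1 → ¬p1)) since s1 is accessible from s1 and s1 ⊩ ¬(¬p1 ∨ (p1 → ¬p1)).
Worlds forcing the formula: { }.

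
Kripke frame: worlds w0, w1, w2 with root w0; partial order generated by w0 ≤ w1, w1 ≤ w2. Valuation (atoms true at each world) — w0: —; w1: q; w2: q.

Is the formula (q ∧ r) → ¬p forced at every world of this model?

Yes

w0 ⊩ (q ∧ r) → ¬p vacuously: no world accessible from w0 forces the antecedent q ∧ r.
Since the root w0 forces (q ∧ r) → ¬p and forcing is persistent (monotone upward), every world forces it.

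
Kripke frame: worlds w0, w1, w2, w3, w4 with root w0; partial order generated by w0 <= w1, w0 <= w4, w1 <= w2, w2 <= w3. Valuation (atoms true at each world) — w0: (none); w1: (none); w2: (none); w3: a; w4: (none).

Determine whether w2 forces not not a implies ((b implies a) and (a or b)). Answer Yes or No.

w2 does not force not not a implies ((b implies a) and (a or b)): already at w2 itself, w2 forces not not a but w2 does not force (b implies a) and (a or b).
w2 does not force (b implies a) and (a or b) since w2 fails a or b.

No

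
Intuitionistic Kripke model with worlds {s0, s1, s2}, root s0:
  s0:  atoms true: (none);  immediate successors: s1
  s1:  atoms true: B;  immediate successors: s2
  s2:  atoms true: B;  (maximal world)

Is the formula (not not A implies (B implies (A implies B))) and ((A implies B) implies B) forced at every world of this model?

Not every world: s0 does not force (not not A implies (B implies (A implies B))) and ((A implies B) implies B).
s0 does not force (not not A implies (B implies (A implies B))) and ((A implies B) implies B) since s0 fails (A implies B) implies B.

No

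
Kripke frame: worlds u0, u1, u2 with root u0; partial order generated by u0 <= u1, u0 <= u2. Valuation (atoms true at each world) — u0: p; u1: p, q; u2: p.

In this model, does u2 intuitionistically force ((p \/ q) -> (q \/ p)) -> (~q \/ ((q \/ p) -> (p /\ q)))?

u2 ||- ((p \/ q) -> (q \/ p)) -> (~q \/ ((q \/ p) -> (p /\ q))): every world accessible from u2 that forces (p \/ q) -> (q \/ p) (namely u2) also forces ~q \/ ((q \/ p) -> (p /\ q)).

Yes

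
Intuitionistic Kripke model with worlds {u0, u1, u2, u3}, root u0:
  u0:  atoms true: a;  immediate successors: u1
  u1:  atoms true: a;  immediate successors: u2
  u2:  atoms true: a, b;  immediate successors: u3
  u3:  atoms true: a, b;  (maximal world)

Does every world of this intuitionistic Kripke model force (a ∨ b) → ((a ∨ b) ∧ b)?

No

Not every world: u0 ⊮ (a ∨ b) → ((a ∨ b) ∧ b).
u0 ⊮ (a ∨ b) → ((a ∨ b) ∧ b): already at u0 itself, u0 ⊩ a ∨ b but u0 ⊮ (a ∨ b) ∧ b.
u0 ⊮ (a ∨ b) ∧ b since u0 fails b.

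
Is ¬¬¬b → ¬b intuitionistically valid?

Yes

This is triple-negation reduction, which is intuitionistically derivable.
Assume ¬¬¬b and suppose b. Then ¬¬b (double-negation introduction), contradicting ¬¬¬b. So ¬b.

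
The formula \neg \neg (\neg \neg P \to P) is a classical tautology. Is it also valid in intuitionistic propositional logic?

This is the double negation of double-negation elimination, which is intuitionistically derivable.
By Glivenko's theorem the double negation of any classical propositional tautology is intuitionistically provable; \neg \neg P \to P is classically a tautology.

Yes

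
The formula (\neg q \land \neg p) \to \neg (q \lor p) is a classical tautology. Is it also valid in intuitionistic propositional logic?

Yes

This is a constructively valid De Morgan direction (conjunction of negations to negated disjunction), which is intuitionistically derivable.
If both \neg q and \neg p hold at a world, no accessible world forces q or forces p, so none forces q \lor p.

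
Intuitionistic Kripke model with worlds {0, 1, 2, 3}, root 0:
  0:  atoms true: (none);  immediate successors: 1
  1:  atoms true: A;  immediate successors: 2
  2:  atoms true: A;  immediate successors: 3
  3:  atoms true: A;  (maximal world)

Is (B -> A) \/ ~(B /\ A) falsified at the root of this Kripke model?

0 ||- (B -> A) \/ ~(B /\ A) via the disjunct B -> A.
So the root 0 forces (B -> A) \/ ~(B /\ A); the model is not a countermodel.

No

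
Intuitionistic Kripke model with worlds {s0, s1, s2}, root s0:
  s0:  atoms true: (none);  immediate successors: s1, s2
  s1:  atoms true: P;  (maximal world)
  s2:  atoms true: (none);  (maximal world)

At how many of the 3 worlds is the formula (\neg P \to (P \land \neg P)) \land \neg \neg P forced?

s0: does not force it — s0 \nVdash (\neg P \to (P \land \neg P)) \land \neg \neg P since s0 fails \neg P \to (P \land \neg P).
s1: forces it.
s2: does not force it — s2 \nVdash (\neg P \to (P \land \neg P)) \land \neg \neg P since s2 fails \neg P \to (P \land \neg P).
Worlds forcing the formula: {s1}.

1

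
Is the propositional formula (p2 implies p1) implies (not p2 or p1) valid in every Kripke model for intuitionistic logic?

No

This is the material-implication-as-disjunction principle, which is not intuitionistically valid.
A Kripke countermodel: worlds u0, u1; order generated by u0 <= u1; atoms true at each world — u0:{}; u1:{p1,p2}.
u0 does not force (p2 implies p1) implies (not p2 or p1): already at u0 itself, u0 forces p2 implies p1 but u0 does not force not p2 or p1.
u0 does not force not p2 or p1: neither disjunct is forced at u0.
u0 does not force not p2 since u1 is accessible from u0 and u1 forces p2.
So the root u0 does not force the formula.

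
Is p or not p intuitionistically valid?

No

This is the law of excluded middle, which is not intuitionistically valid.
A Kripke countermodel: worlds s0, s1; order generated by s0 <= s1; atoms true at each world — s0:{}; s1:{p}.
s0 does not force p or not p: neither disjunct is forced at s0.
s0 lacks atom p, so s0 does not force p.
So the root s0 does not force the formula.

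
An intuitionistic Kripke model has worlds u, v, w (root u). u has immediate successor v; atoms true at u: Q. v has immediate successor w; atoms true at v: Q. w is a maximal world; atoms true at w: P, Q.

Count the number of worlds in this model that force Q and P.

1

u: does not force it — u does not force Q and P since u fails P.
v: does not force it — v does not force Q and P since v fails P.
w: forces it.
Worlds forcing the formula: {w}.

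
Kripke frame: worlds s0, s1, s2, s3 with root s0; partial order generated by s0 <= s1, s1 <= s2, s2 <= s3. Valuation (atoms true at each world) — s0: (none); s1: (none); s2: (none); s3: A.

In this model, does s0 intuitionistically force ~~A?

Yes

s0 ||- ~~A: no world accessible from s0 forces ~A.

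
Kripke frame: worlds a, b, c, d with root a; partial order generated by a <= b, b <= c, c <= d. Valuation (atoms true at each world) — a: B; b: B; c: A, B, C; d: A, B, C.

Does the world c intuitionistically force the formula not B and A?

No

c does not force not B and A since c fails not B.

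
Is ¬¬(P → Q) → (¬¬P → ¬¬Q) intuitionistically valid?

This is the distribution of double negation over implication, which is intuitionistically derivable.
Assume ¬¬(P → Q) and ¬¬P; suppose ¬Q. Then P → Q would give ¬P (by contraposition), contradicting ¬¬P; so ¬(P → Q), contradicting ¬¬(P → Q). Hence ¬¬Q.

Yes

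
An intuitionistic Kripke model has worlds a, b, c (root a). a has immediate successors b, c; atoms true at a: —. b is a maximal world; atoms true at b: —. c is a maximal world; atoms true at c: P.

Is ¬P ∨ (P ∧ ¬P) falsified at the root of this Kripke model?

a ⊮ ¬P ∨ (P ∧ ¬P): neither disjunct is forced at a.
a ⊮ ¬P since c is accessible from a and c ⊩ P.
So the root a does not force ¬P ∨ (P ∧ ¬P); the model is a countermodel.

Yes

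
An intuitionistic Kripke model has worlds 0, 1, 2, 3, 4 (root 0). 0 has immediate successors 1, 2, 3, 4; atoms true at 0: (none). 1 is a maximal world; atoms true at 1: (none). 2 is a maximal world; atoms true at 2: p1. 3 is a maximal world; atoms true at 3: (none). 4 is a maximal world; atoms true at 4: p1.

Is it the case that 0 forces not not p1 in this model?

No

0 does not force not not p1 since 1 is accessible from 0 and 1 forces not p1.
1 forces not p1: no world accessible from 1 forces p1.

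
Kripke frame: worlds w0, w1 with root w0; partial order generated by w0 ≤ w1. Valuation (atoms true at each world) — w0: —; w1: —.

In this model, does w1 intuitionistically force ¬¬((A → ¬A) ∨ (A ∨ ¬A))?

w1 ⊩ ¬¬((A → ¬A) ∨ (A ∨ ¬A)): no world accessible from w1 forces ¬((A → ¬A) ∨ (A ∨ ¬A)).

Yes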